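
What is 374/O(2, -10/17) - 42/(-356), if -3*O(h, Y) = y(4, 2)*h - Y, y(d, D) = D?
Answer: -565589/2314 ≈ -244.42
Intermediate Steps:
O(h, Y) = -2*h/3 + Y/3 (O(h, Y) = -(2*h - Y)/3 = -(-Y + 2*h)/3 = -2*h/3 + Y/3)
374/O(2, -10/17) - 42/(-356) = 374/(-⅔*2 + (-10/17)/3) - 42/(-356) = 374/(-4/3 + (-10*1/17)/3) - 42*(-1/356) = 374/(-4/3 + (⅓)*(-10/17)) + 21/178 = 374/(-4/3 - 10/51) + 21/178 = 374/(-26/17) + 21/178 = 374*(-17/26) + 21/178 = -3179/13 + 21/178 = -565589/2314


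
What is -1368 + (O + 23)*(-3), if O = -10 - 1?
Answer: -1404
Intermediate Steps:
O = -11
-1368 + (O + 23)*(-3) = -1368 + (-11 + 23)*(-3) = -1368 + 12*(-3) = -1368 - 36 = -1404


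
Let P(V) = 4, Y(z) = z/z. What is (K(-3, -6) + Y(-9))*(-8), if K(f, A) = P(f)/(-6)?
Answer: -8/3 ≈ -2.6667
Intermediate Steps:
Y(z) = 1
K(f, A) = -⅔ (K(f, A) = 4/(-6) = 4*(-⅙) = -⅔)
(K(-3, -6) + Y(-9))*(-8) = (-⅔ + 1)*(-8) = (⅓)*(-8) = -8/3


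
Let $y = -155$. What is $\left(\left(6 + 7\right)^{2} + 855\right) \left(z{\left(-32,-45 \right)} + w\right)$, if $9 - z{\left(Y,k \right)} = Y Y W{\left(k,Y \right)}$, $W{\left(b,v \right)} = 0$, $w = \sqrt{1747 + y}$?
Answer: $9216 + 2048 \sqrt{398} \approx 50074.0$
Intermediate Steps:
$w = 2 \sqrt{398}$ ($w = \sqrt{1747 - 155} = \sqrt{1592} = 2 \sqrt{398} \approx 39.9$)
$z{\left(Y,k \right)} = 9$ ($z{\left(Y,k \right)} = 9 - Y Y 0 = 9 - Y^{2} \cdot 0 = 9 - 0 = 9 + 0 = 9$)
$\left(\left(6 + 7\right)^{2} + 855\right) \left(z{\left(-32,-45 \right)} + w\right) = \left(\left(6 + 7\right)^{2} + 855\right) \left(9 + 2 \sqrt{398}\right) = \left(13^{2} + 855\right) \left(9 + 2 \sqrt{398}\right) = \left(169 + 855\right) \left(9 + 2 \sqrt{398}\right) = 1024 \left(9 + 2 \sqrt{398}\right) = 9216 + 2048 \sqrt{398}$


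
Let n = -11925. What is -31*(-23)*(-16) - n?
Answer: 517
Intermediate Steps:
-31*(-23)*(-16) - n = -31*(-23)*(-16) - 1*(-11925) = 713*(-16) + 11925 = -11408 + 11925 = 517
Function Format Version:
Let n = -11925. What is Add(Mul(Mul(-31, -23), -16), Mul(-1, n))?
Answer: 517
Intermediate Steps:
Add(Mul(Mul(-31, -23), -16), Mul(-1, n)) = Add(Mul(Mul(-31, -23), -16), Mul(-1, -11925)) = Add(Mul(713, -16), 11925) = Add(-11408, 11925) = 517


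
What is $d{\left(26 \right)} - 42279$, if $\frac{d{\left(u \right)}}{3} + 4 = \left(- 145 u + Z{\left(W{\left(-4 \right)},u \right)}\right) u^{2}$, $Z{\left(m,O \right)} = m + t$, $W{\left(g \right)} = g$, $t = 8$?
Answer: $-7679739$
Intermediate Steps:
$Z{\left(m,O \right)} = 8 + m$ ($Z{\left(m,O \right)} = m + 8 = 8 + m$)
$d{\left(u \right)} = -12 + 3 u^{2} \left(4 - 145 u\right)$ ($d{\left(u \right)} = -12 + 3 \left(- 145 u + \left(8 - 4\right)\right) u^{2} = -12 + 3 \left(- 145 u + 4\right) u^{2} = -12 + 3 \left(4 - 145 u\right) u^{2} = -12 + 3 u^{2} \left(4 - 145 u\right)$)
$d{\left(26 \right)} - 42279 = \left(-12 - 435 \cdot 26^{3} + 12 \cdot 26^{2}\right) - 42279 = \left(-12 - 7645560 + 12 \cdot 676\right) - 42279 = \left(-12 - 7645560 + 8112\right) - 42279 = -7637460 - 42279 = -7679739$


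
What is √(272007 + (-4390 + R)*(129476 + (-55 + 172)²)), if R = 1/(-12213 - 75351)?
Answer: I*√1204216497392541747/43782 ≈ 25064.0*I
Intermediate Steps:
R = -1/87564 (R = 1/(-87564) = -1/87564 ≈ -1.1420e-5)
√(272007 + (-4390 + R)*(129476 + (-55 + 172)²)) = √(272007 + (-4390 - 1/87564)*(129476 + (-55 + 172)²)) = √(272007 - 384405961*(129476 + 117²)/87564) = √(272007 - 384405961*(129476 + 13689)/87564) = √(272007 - 384405961/87564*143165) = √(272007 - 55033479406565/87564) = √(-55009661385617/87564) = I*√1204216497392541747/43782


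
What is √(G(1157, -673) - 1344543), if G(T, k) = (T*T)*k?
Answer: 2*I*√225563830 ≈ 30038.0*I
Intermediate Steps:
G(T, k) = k*T² (G(T, k) = T²*k = k*T²)
√(G(1157, -673) - 1344543) = √(-673*1157² - 1344543) = √(-673*1338649 - 1344543) = √(-900910777 - 1344543) = √(-902255320) = 2*I*√225563830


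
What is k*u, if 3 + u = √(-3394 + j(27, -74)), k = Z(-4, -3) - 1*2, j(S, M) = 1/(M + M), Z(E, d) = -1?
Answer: 9 - 3*I*√18585581/74 ≈ 9.0 - 174.77*I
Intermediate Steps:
j(S, M) = 1/(2*M)
k = -3 (k = -1 - 1*2 = -1 - 2 = -3)
u = -3 + I*√18585581/74 (u = -3 + √(-3394 + (½)/(-74)) = -3 + √(-3394 + (½)*(-1/74)) = -3 + √(-3394 - 1/148) = -3 + √(-502313/148) = -3 + I*√18585581/74 ≈ -3.0 + 58.258*I)
k*u = -3*(-3 + I*√18585581/74) = 9 - 3*I*√18585581/74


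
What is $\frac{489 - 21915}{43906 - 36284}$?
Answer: $- \frac{10713}{3811} \approx -2.8111$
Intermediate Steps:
$\frac{489 - 21915}{43906 - 36284} = - \frac{21426}{7622} = \left(-21426\right) \frac{1}{7622} = - \frac{10713}{3811}$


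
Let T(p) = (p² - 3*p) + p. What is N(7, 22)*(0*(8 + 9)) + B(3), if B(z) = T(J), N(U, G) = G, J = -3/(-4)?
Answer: -15/16 ≈ -0.93750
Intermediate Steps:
J = ¾ (J = -3*(-¼) = ¾ ≈ 0.75000)
T(p) = p² - 2*p
B(z) = -15/16 (B(z) = 3*(-2 + ¾)/4 = (¾)*(-5/4) = -15/16)
N(7, 22)*(0*(8 + 9)) + B(3) = 22*(0*(8 + 9)) - 15/16 = 22*(0*17) - 15/16 = 22*0 - 15/16 = 0 - 15/16 = -15/16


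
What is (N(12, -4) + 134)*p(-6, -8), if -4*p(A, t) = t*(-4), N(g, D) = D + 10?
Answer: -1120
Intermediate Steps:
N(g, D) = 10 + D
p(A, t) = t (p(A, t) = -t*(-4)/4 = -(-1)*t = t)
(N(12, -4) + 134)*p(-6, -8) = ((10 - 4) + 134)*(-8) = (6 + 134)*(-8) = 140*(-8) = -1120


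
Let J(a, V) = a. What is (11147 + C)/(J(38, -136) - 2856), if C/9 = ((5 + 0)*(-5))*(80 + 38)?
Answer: 15403/2818 ≈ 5.4659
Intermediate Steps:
C = -26550 (C = 9*(((5 + 0)*(-5))*(80 + 38)) = 9*((5*(-5))*118) = 9*(-25*118) = 9*(-2950) = -26550)
(11147 + C)/(J(38, -136) - 2856) = (11147 - 26550)/(38 - 2856) = -15403/(-2818) = -15403*(-1/2818) = 15403/2818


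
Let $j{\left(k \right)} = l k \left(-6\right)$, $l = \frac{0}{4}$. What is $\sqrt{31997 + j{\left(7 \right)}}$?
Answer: $7 \sqrt{653} \approx 178.88$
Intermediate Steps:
$l = 0$ ($l = 0 \cdot \frac{1}{4} = 0$)
$j{\left(k \right)} = 0$ ($j{\left(k \right)} = 0 k \left(-6\right) = 0 \left(-6\right) = 0$)
$\sqrt{31997 + j{\left(7 \right)}} = \sqrt{31997 + 0} = \sqrt{31997} = 7 \sqrt{653}$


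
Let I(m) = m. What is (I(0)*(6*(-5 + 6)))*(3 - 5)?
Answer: 0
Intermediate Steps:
(I(0)*(6*(-5 + 6)))*(3 - 5) = (0*(6*(-5 + 6)))*(3 - 5) = (0*(6*1))*(-2) = (0*6)*(-2) = 0*(-2) = 0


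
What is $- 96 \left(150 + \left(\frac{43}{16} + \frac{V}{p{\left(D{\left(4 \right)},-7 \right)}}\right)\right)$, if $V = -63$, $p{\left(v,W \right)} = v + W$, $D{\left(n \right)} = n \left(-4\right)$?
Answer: $- \frac{343182}{23} \approx -14921.0$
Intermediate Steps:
$D{\left(n \right)} = - 4 n$
$p{\left(v,W \right)} = W + v$
$- 96 \left(150 + \left(\frac{43}{16} + \frac{V}{p{\left(D{\left(4 \right)},-7 \right)}}\right)\right) = - 96 \left(150 - \left(- \frac{43}{16} + \frac{63}{-7 - 16}\right)\right) = - 96 \left(150 - \left(- \frac{43}{16} + \frac{63}{-23}\right)\right) = - 96 \left(150 + \left(\frac{43}{16} - - \frac{63}{23}\right)\right) = - 96 \left(150 + \left(\frac{43}{16} + \frac{63}{23}\right)\right) = - 96 \left(150 + \frac{1997}{368}\right) = \left(-96\right) \frac{57197}{368} = - \frac{343182}{23}$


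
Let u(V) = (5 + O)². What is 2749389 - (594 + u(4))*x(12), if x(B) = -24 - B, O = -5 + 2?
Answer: 2770917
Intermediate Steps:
O = -3
u(V) = 4 (u(V) = (5 - 3)² = 2² = 4)
2749389 - (594 + u(4))*x(12) = 2749389 - (594 + 4)*(-24 - 1*12) = 2749389 - 598*(-24 - 12) = 2749389 - 598*(-36) = 2749389 - 1*(-21528) = 2749389 + 21528 = 2770917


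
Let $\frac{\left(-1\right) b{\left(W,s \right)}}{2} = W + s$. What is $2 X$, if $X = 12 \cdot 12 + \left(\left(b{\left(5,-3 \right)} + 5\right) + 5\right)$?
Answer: $300$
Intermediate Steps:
$b{\left(W,s \right)} = - 2 W - 2 s$ ($b{\left(W,s \right)} = - 2 \left(W + s\right) = - 2 W - 2 s$)
$X = 150$ ($X = 12 \cdot 12 + \left(\left(\left(\left(-2\right) 5 - -6\right) + 5\right) + 5\right) = 144 + \left(\left(\left(-10 + 6\right) + 5\right) + 5\right) = 144 + \left(\left(-4 + 5\right) + 5\right) = 144 + \left(1 + 5\right) = 144 + 6 = 150$)
$2 X = 2 \cdot 150 = 300$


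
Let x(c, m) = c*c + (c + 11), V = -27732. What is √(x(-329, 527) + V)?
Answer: √80191 ≈ 283.18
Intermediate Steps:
x(c, m) = 11 + c + c² (x(c, m) = c² + (11 + c) = 11 + c + c²)
√(x(-329, 527) + V) = √((11 - 329 + (-329)²) - 27732) = √((11 - 329 + 108241) - 27732) = √(107923 - 27732) = √80191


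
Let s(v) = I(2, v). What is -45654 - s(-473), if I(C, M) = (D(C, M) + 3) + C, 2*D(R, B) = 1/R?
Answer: -182637/4 ≈ -45659.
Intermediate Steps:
D(R, B) = 1/(2*R)
I(C, M) = 3 + C + 1/(2*C) (I(C, M) = (1/(2*C) + 3) + C = (3 + 1/(2*C)) + C = 3 + C + 1/(2*C))
s(v) = 21/4 (s(v) = 3 + 2 + (½)/2 = 3 + 2 + (½)*(½) = 3 + 2 + ¼ = 21/4)
-45654 - s(-473) = -45654 - 1*21/4 = -45654 - 21/4 = -182637/4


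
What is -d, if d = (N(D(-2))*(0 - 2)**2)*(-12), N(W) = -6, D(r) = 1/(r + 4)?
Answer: -288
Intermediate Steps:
D(r) = 1/(4 + r)
d = 288 (d = -6*(0 - 2)**2*(-12) = -6*(-2)**2*(-12) = -6*4*(-12) = -24*(-12) = 288)
-d = -1*288 = -288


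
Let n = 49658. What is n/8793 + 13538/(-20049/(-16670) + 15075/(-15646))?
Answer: 2587572904763476/45713637531 ≈ 56604.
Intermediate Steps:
n/8793 + 13538/(-20049/(-16670) + 15075/(-15646)) = 49658/8793 + 13538/(-20049/(-16670) + 15075/(-15646)) = 49658*(1/8793) + 13538/(-20049*(-1/16670) + 15075*(-1/15646)) = 49658/8793 + 13538/(20049/16670 - 15075/15646) = 49658/8793 + 13538/(15596601/65204705) = 49658/8793 + 13538*(65204705/15596601) = 49658/8793 + 882741296290/15596601 = 2587572904763476/45713637531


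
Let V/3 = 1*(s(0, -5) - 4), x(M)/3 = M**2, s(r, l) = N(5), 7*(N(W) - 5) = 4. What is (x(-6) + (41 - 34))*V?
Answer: 3795/7 ≈ 542.14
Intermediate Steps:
N(W) = 39/7 (N(W) = 5 + (1/7)*4 = 5 + 4/7 = 39/7)
s(r, l) = 39/7
x(M) = 3*M**2
V = 33/7 (V = 3*(1*(39/7 - 4)) = 3*(1*(11/7)) = 3*(11/7) = 33/7 ≈ 4.7143)
(x(-6) + (41 - 34))*V = (3*(-6)**2 + (41 - 34))*(33/7) = (3*36 + 7)*(33/7) = (108 + 7)*(33/7) = 115*(33/7) = 3795/7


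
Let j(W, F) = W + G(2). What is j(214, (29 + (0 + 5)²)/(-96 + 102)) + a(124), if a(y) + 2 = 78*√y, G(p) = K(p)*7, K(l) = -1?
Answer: 205 + 156*√31 ≈ 1073.6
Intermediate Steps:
G(p) = -7 (G(p) = -1*7 = -7)
a(y) = -2 + 78*√y
j(W, F) = -7 + W (j(W, F) = W - 7 = -7 + W)
j(214, (29 + (0 + 5)²)/(-96 + 102)) + a(124) = (-7 + 214) + (-2 + 78*√124) = 207 + (-2 + 78*(2*√31)) = 207 + (-2 + 156*√31) = 205 + 156*√31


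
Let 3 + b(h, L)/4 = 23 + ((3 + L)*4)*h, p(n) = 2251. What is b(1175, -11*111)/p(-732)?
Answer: -22898320/2251 ≈ -10173.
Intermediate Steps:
b(h, L) = 80 + 4*h*(12 + 4*L) (b(h, L) = -12 + 4*(23 + ((3 + L)*4)*h) = -12 + 4*(23 + (12 + 4*L)*h) = -12 + 4*(23 + h*(12 + 4*L)) = -12 + (92 + 4*h*(12 + 4*L)) = 80 + 4*h*(12 + 4*L))
b(1175, -11*111)/p(-732) = (80 + 48*1175 + 16*(-11*111)*1175)/2251 = (80 + 56400 + 16*(-1221)*1175)*(1/2251) = (80 + 56400 - 22954800)*(1/2251) = -22898320*1/2251 = -22898320/2251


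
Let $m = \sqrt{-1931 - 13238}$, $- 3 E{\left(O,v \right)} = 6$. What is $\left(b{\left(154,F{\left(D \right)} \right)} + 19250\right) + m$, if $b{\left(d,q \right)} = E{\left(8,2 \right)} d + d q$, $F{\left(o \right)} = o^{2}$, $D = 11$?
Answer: $37576 + i \sqrt{15169} \approx 37576.0 + 123.16 i$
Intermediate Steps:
$E{\left(O,v \right)} = -2$ ($E{\left(O,v \right)} = \left(- \frac{1}{3}\right) 6 = -2$)
$b{\left(d,q \right)} = - 2 d + d q$
$m = i \sqrt{15169}$ ($m = \sqrt{-1931 - 13238} = \sqrt{-15169} = i \sqrt{15169} \approx 123.16 i$)
$\left(b{\left(154,F{\left(D \right)} \right)} + 19250\right) + m = \left(154 \left(-2 + 11^{2}\right) + 19250\right) + i \sqrt{15169} = \left(154 \left(-2 + 121\right) + 19250\right) + i \sqrt{15169} = \left(154 \cdot 119 + 19250\right) + i \sqrt{15169} = \left(18326 + 19250\right) + i \sqrt{15169} = 37576 + i \sqrt{15169}$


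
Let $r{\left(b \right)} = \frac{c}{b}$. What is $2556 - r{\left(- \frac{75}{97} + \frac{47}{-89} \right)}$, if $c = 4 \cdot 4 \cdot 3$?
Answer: $\frac{14564244}{5617} \approx 2592.9$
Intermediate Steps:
$c = 48$ ($c = 16 \cdot 3 = 48$)
$r{\left(b \right)} = \frac{48}{b}$
$2556 - r{\left(- \frac{75}{97} + \frac{47}{-89} \right)} = 2556 - \frac{48}{- \frac{75}{97} + \frac{47}{-89}} = 2556 - \frac{48}{\left(-75\right) \frac{1}{97} + 47 \left(- \frac{1}{89}\right)} = 2556 - \frac{48}{- \frac{75}{97} - \frac{47}{89}} = 2556 - \frac{48}{- \frac{11234}{8633}} = 2556 - 48 \left(- \frac{8633}{11234}\right) = 2556 - - \frac{207192}{5617} = 2556 + \frac{207192}{5617} = \frac{14564244}{5617}$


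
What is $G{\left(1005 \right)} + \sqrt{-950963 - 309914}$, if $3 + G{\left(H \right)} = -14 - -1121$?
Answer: $1104 + i \sqrt{1260877} \approx 1104.0 + 1122.9 i$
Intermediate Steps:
$G{\left(H \right)} = 1104$ ($G{\left(H \right)} = -3 - -1107 = -3 + \left(-14 + 1121\right) = -3 + 1107 = 1104$)
$G{\left(1005 \right)} + \sqrt{-950963 - 309914} = 1104 + \sqrt{-950963 - 309914} = 1104 + \sqrt{-1260877} = 1104 + i \sqrt{1260877}$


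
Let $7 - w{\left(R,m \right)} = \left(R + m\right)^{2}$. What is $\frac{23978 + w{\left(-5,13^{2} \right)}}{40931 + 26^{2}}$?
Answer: $- \frac{2911}{41607} \approx -0.069964$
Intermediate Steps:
$w{\left(R,m \right)} = 7 - \left(R + m\right)^{2}$
$\frac{23978 + w{\left(-5,13^{2} \right)}}{40931 + 26^{2}} = \frac{23978 + \left(7 - \left(-5 + 13^{2}\right)^{2}\right)}{40931 + 26^{2}} = \frac{23978 + \left(7 - \left(-5 + 169\right)^{2}\right)}{40931 + 676} = \frac{23978 + \left(7 - 164^{2}\right)}{41607} = \left(23978 + \left(7 - 26896\right)\right) \frac{1}{41607} = \left(23978 - 26889\right) \frac{1}{41607} = \left(-2911\right) \frac{1}{41607} = - \frac{2911}{41607}$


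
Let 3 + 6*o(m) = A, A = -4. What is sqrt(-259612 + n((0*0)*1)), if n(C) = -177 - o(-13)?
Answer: I*sqrt(9352362)/6 ≈ 509.69*I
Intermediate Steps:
o(m) = -7/6 (o(m) = -1/2 + (1/6)*(-4) = -1/2 - 2/3 = -7/6)
n(C) = -1055/6 (n(C) = -177 - 1*(-7/6) = -177 + 7/6 = -1055/6)
sqrt(-259612 + n((0*0)*1)) = sqrt(-259612 - 1055/6) = sqrt(-1558727/6) = I*sqrt(9352362)/6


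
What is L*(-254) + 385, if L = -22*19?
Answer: 106557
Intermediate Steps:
L = -418
L*(-254) + 385 = -418*(-254) + 385 = 106172 + 385 = 106557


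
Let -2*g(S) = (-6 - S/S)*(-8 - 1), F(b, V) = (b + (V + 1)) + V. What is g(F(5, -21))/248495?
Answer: -63/496990 ≈ -0.00012676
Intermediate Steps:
F(b, V) = 1 + b + 2*V (F(b, V) = (b + (1 + V)) + V = (1 + V + b) + V = 1 + b + 2*V)
g(S) = -63/2 (g(S) = -(-6 - S/S)*(-8 - 1)/2 = -(-6 - 1*1)*(-9)/2 = -(-6 - 1)*(-9)/2 = -(-7)*(-9)/2 = -½*63 = -63/2)
g(F(5, -21))/248495 = -63/2/248495 = -63/2*1/248495 = -63/496990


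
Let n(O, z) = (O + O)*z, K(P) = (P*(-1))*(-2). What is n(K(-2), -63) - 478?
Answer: 26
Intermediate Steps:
K(P) = 2*P (K(P) = -P*(-2) = 2*P)
n(O, z) = 2*O*z (n(O, z) = (2*O)*z = 2*O*z)
n(K(-2), -63) - 478 = 2*(2*(-2))*(-63) - 478 = 2*(-4)*(-63) - 478 = 504 - 478 = 26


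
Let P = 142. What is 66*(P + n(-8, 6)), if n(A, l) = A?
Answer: 8844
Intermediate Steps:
66*(P + n(-8, 6)) = 66*(142 - 8) = 66*134 = 8844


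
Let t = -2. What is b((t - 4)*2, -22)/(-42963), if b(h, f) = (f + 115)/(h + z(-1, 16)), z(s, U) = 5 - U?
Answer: 31/329383 ≈ 9.4115e-5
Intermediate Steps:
b(h, f) = (115 + f)/(-11 + h) (b(h, f) = (f + 115)/(h + (5 - 1*16)) = (115 + f)/(h + (5 - 16)) = (115 + f)/(h - 11) = (115 + f)/(-11 + h))
b((t - 4)*2, -22)/(-42963) = ((115 - 22)/(-11 + (-2 - 4)*2))/(-42963) = (93/(-11 - 6*2))*(-1/42963) = (93/(-11 - 12))*(-1/42963) = (93/(-23))*(-1/42963) = -1/23*93*(-1/42963) = -93/23*(-1/42963) = 31/329383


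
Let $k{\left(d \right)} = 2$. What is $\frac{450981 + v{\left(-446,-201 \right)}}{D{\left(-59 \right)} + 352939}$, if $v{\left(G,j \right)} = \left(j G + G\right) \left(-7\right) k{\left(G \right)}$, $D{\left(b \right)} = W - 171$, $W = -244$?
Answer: $- \frac{27511}{12156} \approx -2.2632$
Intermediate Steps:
$D{\left(b \right)} = -415$ ($D{\left(b \right)} = -244 - 171 = -415$)
$v{\left(G,j \right)} = - 14 G - 14 G j$ ($v{\left(G,j \right)} = \left(j G + G\right) \left(-7\right) 2 = \left(G j + G\right) \left(-7\right) 2 = \left(G + G j\right) \left(-7\right) 2 = \left(- 7 G - 7 G j\right) 2 = - 14 G - 14 G j$)
$\frac{450981 + v{\left(-446,-201 \right)}}{D{\left(-59 \right)} + 352939} = \frac{450981 - - 6244 \left(1 - 201\right)}{-415 + 352939} = \frac{450981 - \left(-6244\right) \left(-200\right)}{352524} = \left(450981 - 1248800\right) \frac{1}{352524} = \left(-797819\right) \frac{1}{352524} = - \frac{27511}{12156}$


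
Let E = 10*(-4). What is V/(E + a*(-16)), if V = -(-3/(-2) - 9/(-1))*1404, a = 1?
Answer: 1053/4 ≈ 263.25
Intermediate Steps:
E = -40
V = -14742 (V = -(-3*(-1/2) - 9*(-1))*1404 = -(3/2 + 9)*1404 = -1*21/2*1404 = -21/2*1404 = -14742)
V/(E + a*(-16)) = -14742/(-40 + 1*(-16)) = -14742/(-40 - 16) = -14742/(-56) = -14742*(-1/56) = 1053/4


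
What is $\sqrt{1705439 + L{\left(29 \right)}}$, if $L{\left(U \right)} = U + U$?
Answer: $\sqrt{1705497} \approx 1305.9$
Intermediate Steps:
$L{\left(U \right)} = 2 U$
$\sqrt{1705439 + L{\left(29 \right)}} = \sqrt{1705439 + 2 \cdot 29} = \sqrt{1705439 + 58} = \sqrt{1705497}$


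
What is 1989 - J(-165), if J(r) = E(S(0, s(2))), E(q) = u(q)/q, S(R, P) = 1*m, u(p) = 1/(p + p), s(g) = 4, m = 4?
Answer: 63647/32 ≈ 1989.0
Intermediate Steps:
u(p) = 1/(2*p)
S(R, P) = 4 (S(R, P) = 1*4 = 4)
E(q) = 1/(2*q²) (E(q) = (1/(2*q))/q = 1/(2*q²))
J(r) = 1/32 (J(r) = (½)/4² = (½)*(1/16) = 1/32)
1989 - J(-165) = 1989 - 1*1/32 = 1989 - 1/32 = 63647/32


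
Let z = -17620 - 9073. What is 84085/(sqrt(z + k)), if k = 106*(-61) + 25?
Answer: -84085*I*sqrt(33134)/33134 ≈ -461.94*I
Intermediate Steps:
z = -26693
k = -6441 (k = -6466 + 25 = -6441)
84085/(sqrt(z + k)) = 84085/(sqrt(-26693 - 6441)) = 84085/(sqrt(-33134)) = 84085/((I*sqrt(33134))) = 84085*(-I*sqrt(33134)/33134) = -84085*I*sqrt(33134)/33134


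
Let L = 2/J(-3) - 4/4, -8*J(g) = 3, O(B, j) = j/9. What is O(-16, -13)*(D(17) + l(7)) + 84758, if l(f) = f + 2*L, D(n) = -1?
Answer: 2288726/27 ≈ 84768.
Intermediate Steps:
O(B, j) = j/9 (O(B, j) = j*(1/9) = j/9)
J(g) = -3/8 (J(g) = -1/8*3 = -3/8)
L = -19/3 (L = 2/(-3/8) - 4/4 = 2*(-8/3) - 4*1/4 = -16/3 - 1 = -19/3 ≈ -6.3333)
l(f) = -38/3 + f (l(f) = f + 2*(-19/3) = f - 38/3 = -38/3 + f)
O(-16, -13)*(D(17) + l(7)) + 84758 = ((1/9)*(-13))*(-1 + (-38/3 + 7)) + 84758 = -13*(-1 - 17/3)/9 + 84758 = -13/9*(-20/3) + 84758 = 260/27 + 84758 = 2288726/27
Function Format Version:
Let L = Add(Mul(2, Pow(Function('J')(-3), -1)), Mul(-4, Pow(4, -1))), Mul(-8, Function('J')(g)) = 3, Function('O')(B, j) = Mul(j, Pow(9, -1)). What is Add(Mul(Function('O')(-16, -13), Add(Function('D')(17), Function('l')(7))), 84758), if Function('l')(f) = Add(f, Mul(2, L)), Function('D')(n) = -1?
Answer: Rational(2288726, 27) ≈ 84768.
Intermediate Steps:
Function('O')(B, j) = Mul(Rational(1, 9), j) (Function('O')(B, j) = Mul(j, Rational(1, 9)) = Mul(Rational(1, 9), j))
Function('J')(g) = Rational(-3, 8) (Function('J')(g) = Mul(Rational(-1, 8), 3) = Rational(-3, 8))
L = Rational(-19, 3) (L = Add(Mul(2, Pow(Rational(-3, 8), -1)), Mul(-4, Pow(4, -1))) = Add(Mul(2, Rational(-8, 3)), Mul(-4, Rational(1, 4))) = Add(Rational(-16, 3), -1) = Rational(-19, 3) ≈ -6.3333)
Function('l')(f) = Add(Rational(-38, 3), f) (Function('l')(f) = Add(f, Mul(2, Rational(-19, 3))) = Add(f, Rational(-38, 3)) = Add(Rational(-38, 3), f))
Add(Mul(Function('O')(-16, -13), Add(Function('D')(17), Function('l')(7))), 84758) = Add(Mul(Mul(Rational(1, 9), -13), Add(-1, Add(Rational(-38, 3), 7))), 84758) = Add(Mul(Rational(-13, 9), Add(-1, Rational(-17, 3))), 84758) = Add(Mul(Rational(-13, 9), Rational(-20, 3)), 84758) = Add(Rational(260, 27), 84758) = Rational(2288726, 27)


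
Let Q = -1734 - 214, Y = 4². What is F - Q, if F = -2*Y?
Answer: 1916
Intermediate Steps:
Y = 16
Q = -1948
F = -32 (F = -2*16 = -32)
F - Q = -32 - 1*(-1948) = -32 + 1948 = 1916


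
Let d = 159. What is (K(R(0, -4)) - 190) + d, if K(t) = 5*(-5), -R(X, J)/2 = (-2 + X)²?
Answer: -56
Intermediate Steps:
R(X, J) = -2*(-2 + X)²
K(t) = -25
(K(R(0, -4)) - 190) + d = (-25 - 190) + 159 = -215 + 159 = -56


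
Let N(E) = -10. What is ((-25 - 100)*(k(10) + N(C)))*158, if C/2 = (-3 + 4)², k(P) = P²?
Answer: -1777500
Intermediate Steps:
C = 2 (C = 2*(-3 + 4)² = 2*1² = 2*1 = 2)
((-25 - 100)*(k(10) + N(C)))*158 = ((-25 - 100)*(10² - 10))*158 = -125*(100 - 10)*158 = -125*90*158 = -11250*158 = -1777500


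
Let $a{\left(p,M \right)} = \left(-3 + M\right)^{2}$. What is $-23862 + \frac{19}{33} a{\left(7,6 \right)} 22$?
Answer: $-23748$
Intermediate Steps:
$-23862 + \frac{19}{33} a{\left(7,6 \right)} 22 = -23862 + \frac{19}{33} \left(-3 + 6\right)^{2} \cdot 22 = -23862 + 19 \cdot \frac{1}{33} \cdot 3^{2} \cdot 22 = -23862 + \frac{19}{33} \cdot 9 \cdot 22 = -23862 + \frac{57}{11} \cdot 22 = -23862 + 114 = -23748$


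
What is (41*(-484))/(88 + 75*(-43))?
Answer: 19844/3137 ≈ 6.3258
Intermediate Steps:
(41*(-484))/(88 + 75*(-43)) = -19844/(88 - 3225) = -19844/(-3137) = -19844*(-1/3137) = 19844/3137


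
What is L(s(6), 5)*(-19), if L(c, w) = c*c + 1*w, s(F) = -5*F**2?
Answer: -615695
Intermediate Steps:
L(c, w) = w + c**2 (L(c, w) = c**2 + w = w + c**2)
L(s(6), 5)*(-19) = (5 + (-5*6**2)**2)*(-19) = (5 + (-5*36)**2)*(-19) = (5 + (-180)**2)*(-19) = (5 + 32400)*(-19) = 32405*(-19) = -615695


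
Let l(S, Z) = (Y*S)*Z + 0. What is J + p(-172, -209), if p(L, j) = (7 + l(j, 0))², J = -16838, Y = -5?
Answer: -16789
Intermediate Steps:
l(S, Z) = -5*S*Z (l(S, Z) = (-5*S)*Z + 0 = -5*S*Z + 0 = -5*S*Z)
p(L, j) = 49 (p(L, j) = (7 - 5*j*0)² = (7 + 0)² = 7² = 49)
J + p(-172, -209) = -16838 + 49 = -16789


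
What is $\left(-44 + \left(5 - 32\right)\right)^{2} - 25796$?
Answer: $-20755$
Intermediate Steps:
$\left(-44 + \left(5 - 32\right)\right)^{2} - 25796 = \left(-44 - 27\right)^{2} - 25796 = \left(-71\right)^{2} - 25796 = 5041 - 25796 = -20755$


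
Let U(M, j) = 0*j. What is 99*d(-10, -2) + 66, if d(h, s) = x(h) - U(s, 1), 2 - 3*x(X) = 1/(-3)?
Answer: 143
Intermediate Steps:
U(M, j) = 0
x(X) = 7/9 (x(X) = ⅔ - ⅓/(-3) = ⅔ - ⅓*(-⅓) = ⅔ + ⅑ = 7/9)
d(h, s) = 7/9 (d(h, s) = 7/9 - 1*0 = 7/9 + 0 = 7/9)
99*d(-10, -2) + 66 = 99*(7/9) + 66 = 77 + 66 = 143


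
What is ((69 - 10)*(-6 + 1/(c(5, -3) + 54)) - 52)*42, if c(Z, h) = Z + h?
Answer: -68031/4 ≈ -17008.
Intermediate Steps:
((69 - 10)*(-6 + 1/(c(5, -3) + 54)) - 52)*42 = ((69 - 10)*(-6 + 1/((5 - 3) + 54)) - 52)*42 = (59*(-6 + 1/(2 + 54)) - 52)*42 = (59*(-6 + 1/56) - 52)*42 = (59*(-335/56) - 52)*42 = (-19765/56 - 52)*42 = -22677/56*42 = -68031/4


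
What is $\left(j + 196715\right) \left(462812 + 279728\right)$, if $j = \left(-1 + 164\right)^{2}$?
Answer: $165797301360$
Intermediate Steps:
$j = 26569$ ($j = 163^{2} = 26569$)
$\left(j + 196715\right) \left(462812 + 279728\right) = \left(26569 + 196715\right) \left(462812 + 279728\right) = 223284 \cdot 742540 = 165797301360$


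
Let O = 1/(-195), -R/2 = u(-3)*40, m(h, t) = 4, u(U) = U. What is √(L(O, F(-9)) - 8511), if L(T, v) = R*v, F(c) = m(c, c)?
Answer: 3*I*√839 ≈ 86.896*I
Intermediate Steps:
R = 240 (R = -(-6)*40 = -2*(-120) = 240)
F(c) = 4
O = -1/195 ≈ -0.0051282
L(T, v) = 240*v
√(L(O, F(-9)) - 8511) = √(240*4 - 8511) = √(960 - 8511) = √(-7551) = 3*I*√839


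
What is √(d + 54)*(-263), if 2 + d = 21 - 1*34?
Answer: -263*√39 ≈ -1642.4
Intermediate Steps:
d = -15 (d = -2 + (21 - 1*34) = -2 + (21 - 34) = -2 - 13 = -15)
√(d + 54)*(-263) = √(-15 + 54)*(-263) = √39*(-263) = -263*√39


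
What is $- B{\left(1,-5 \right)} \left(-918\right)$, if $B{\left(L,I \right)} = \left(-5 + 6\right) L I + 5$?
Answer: $0$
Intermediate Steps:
$B{\left(L,I \right)} = 5 + I L$ ($B{\left(L,I \right)} = 1 L I + 5 = L I + 5 = I L + 5 = 5 + I L$)
$- B{\left(1,-5 \right)} \left(-918\right) = - (5 - 5) \left(-918\right) = \left(-1\right) 0 \left(-918\right) = 0 \left(-918\right) = 0$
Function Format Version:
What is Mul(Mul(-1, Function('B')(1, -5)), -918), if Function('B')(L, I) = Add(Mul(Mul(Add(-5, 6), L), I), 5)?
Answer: 0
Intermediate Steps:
Function('B')(L, I) = Add(5, Mul(I, L)) (Function('B')(L, I) = Add(Mul(Mul(1, L), I), 5) = Add(Mul(L, I), 5) = Add(Mul(I, L), 5) = Add(5, Mul(I, L)))
Mul(Mul(-1, Function('B')(1, -5)), -918) = Mul(Mul(-1, Add(5, Mul(-5, 1))), -918) = Mul(Mul(-1, Add(5, -5)), -918) = Mul(Mul(-1, 0), -918) = Mul(0, -918) = 0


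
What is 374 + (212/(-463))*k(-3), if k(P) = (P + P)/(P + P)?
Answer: 172950/463 ≈ 373.54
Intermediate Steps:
k(P) = 1 (k(P) = (2*P)/((2*P)) = (2*P)*(1/(2*P)) = 1)
374 + (212/(-463))*k(-3) = 374 + (212/(-463))*1 = 374 + (212*(-1/463))*1 = 374 - 212/463*1 = 374 - 212/463 = 172950/463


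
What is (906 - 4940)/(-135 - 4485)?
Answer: 2017/2310 ≈ 0.87316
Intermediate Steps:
(906 - 4940)/(-135 - 4485) = -4034/(-4620) = -4034*(-1/4620) = 2017/2310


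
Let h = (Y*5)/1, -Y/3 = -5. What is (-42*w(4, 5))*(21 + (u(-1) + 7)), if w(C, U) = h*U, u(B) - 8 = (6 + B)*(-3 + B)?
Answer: -252000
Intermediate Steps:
Y = 15 (Y = -3*(-5) = 15)
u(B) = 8 + (-3 + B)*(6 + B) (u(B) = 8 + (6 + B)*(-3 + B) = 8 + (-3 + B)*(6 + B))
h = 75 (h = (15*5)/1 = 75*1 = 75)
w(C, U) = 75*U
(-42*w(4, 5))*(21 + (u(-1) + 7)) = (-3150*5)*(21 + ((-10 + (-1)² + 3*(-1)) + 7)) = (-42*375)*(21 + ((-10 + 1 - 3) + 7)) = -15750*(21 + (-12 + 7)) = -15750*(21 - 5) = -15750*16 = -252000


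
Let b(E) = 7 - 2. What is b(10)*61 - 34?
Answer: 271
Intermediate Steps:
b(E) = 5
b(10)*61 - 34 = 5*61 - 34 = 305 - 34 = 271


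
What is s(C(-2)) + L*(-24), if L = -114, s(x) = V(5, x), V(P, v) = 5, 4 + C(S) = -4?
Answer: 2741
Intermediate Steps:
C(S) = -8 (C(S) = -4 - 4 = -8)
s(x) = 5
s(C(-2)) + L*(-24) = 5 - 114*(-24) = 5 + 2736 = 2741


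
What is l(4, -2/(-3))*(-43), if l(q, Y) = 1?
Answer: -43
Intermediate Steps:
l(4, -2/(-3))*(-43) = 1*(-43) = -43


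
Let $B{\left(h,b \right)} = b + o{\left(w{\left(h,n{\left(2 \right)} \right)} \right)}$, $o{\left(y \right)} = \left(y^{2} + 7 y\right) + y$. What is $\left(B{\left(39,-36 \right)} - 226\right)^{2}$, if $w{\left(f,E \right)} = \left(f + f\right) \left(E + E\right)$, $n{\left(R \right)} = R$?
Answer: $9915778084$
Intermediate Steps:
$w{\left(f,E \right)} = 4 E f$ ($w{\left(f,E \right)} = 2 f 2 E = 4 E f$)
$o{\left(y \right)} = y^{2} + 8 y$
$B{\left(h,b \right)} = b + 8 h \left(8 + 8 h\right)$ ($B{\left(h,b \right)} = b + 4 \cdot 2 h \left(8 + 4 \cdot 2 h\right) = b + 8 h \left(8 + 8 h\right)$)
$\left(B{\left(39,-36 \right)} - 226\right)^{2} = \left(\left(-36 + 64 \cdot 39 \left(1 + 39\right)\right) - 226\right)^{2} = \left(\left(-36 + 64 \cdot 39 \cdot 40\right) - 226\right)^{2} = \left(\left(-36 + 99840\right) - 226\right)^{2} = \left(99804 - 226\right)^{2} = 99578^{2} = 9915778084$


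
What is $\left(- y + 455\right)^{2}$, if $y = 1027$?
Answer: $327184$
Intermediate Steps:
$\left(- y + 455\right)^{2} = \left(\left(-1\right) 1027 + 455\right)^{2} = \left(-1027 + 455\right)^{2} = \left(-572\right)^{2} = 327184$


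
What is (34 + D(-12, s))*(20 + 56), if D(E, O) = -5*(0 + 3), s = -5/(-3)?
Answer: 1444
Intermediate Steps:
s = 5/3 (s = -5*(-⅓) = 5/3 ≈ 1.6667)
D(E, O) = -15 (D(E, O) = -5*3 = -15)
(34 + D(-12, s))*(20 + 56) = (34 - 15)*(20 + 56) = 19*76 = 1444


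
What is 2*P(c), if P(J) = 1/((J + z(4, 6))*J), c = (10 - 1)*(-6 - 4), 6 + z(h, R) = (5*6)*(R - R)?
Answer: 1/4320 ≈ 0.00023148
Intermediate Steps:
z(h, R) = -6 (z(h, R) = -6 + (5*6)*(R - R) = -6 + 30*0 = -6 + 0 = -6)
c = -90 (c = 9*(-10) = -90)
P(J) = 1/(J*(-6 + J)) (P(J) = 1/((J - 6)*J) = 1/((-6 + J)*J) = 1/(J*(-6 + J)))
2*P(c) = 2*(1/((-90)*(-6 - 90))) = 2*(-1/90/(-96)) = 2*(-1/90*(-1/96)) = 2*(1/8640) = 1/4320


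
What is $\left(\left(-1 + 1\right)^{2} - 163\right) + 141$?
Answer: $-22$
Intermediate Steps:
$\left(\left(-1 + 1\right)^{2} - 163\right) + 141 = \left(0^{2} - 163\right) + 141 = \left(0 - 163\right) + 141 = -163 + 141 = -22$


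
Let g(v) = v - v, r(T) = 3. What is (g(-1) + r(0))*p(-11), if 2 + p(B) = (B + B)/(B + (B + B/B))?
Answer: -20/7 ≈ -2.8571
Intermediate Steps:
p(B) = -2 + 2*B/(1 + 2*B) (p(B) = -2 + (B + B)/(B + (B + B/B)) = -2 + (2*B)/(B + (B + 1)) = -2 + (2*B)/(B + (1 + B)) = -2 + (2*B)/(1 + 2*B) = -2 + 2*B/(1 + 2*B))
g(v) = 0
(g(-1) + r(0))*p(-11) = (0 + 3)*(2*(-1 - 1*(-11))/(1 + 2*(-11))) = 3*(2*(-1 + 11)/(1 - 22)) = 3*(2*10/(-21)) = 3*(2*(-1/21)*10) = 3*(-20/21) = -20/7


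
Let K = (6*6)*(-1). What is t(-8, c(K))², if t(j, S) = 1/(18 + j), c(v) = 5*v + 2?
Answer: 1/100 ≈ 0.010000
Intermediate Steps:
K = -36 (K = 36*(-1) = -36)
c(v) = 2 + 5*v
t(-8, c(K))² = (1/(18 - 8))² = (1/10)² = (⅒)² = 1/100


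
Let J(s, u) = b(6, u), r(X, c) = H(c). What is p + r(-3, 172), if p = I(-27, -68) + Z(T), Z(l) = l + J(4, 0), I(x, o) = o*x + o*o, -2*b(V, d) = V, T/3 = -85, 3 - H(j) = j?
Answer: 6033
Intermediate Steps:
H(j) = 3 - j
T = -255 (T = 3*(-85) = -255)
r(X, c) = 3 - c
b(V, d) = -V/2
J(s, u) = -3 (J(s, u) = -1/2*6 = -3)
I(x, o) = o**2 + o*x (I(x, o) = o*x + o**2 = o**2 + o*x)
Z(l) = -3 + l (Z(l) = l - 3 = -3 + l)
p = 6202 (p = -68*(-68 - 27) + (-3 - 255) = -68*(-95) - 258 = 6460 - 258 = 6202)
p + r(-3, 172) = 6202 + (3 - 1*172) = 6202 + (3 - 172) = 6202 - 169 = 6033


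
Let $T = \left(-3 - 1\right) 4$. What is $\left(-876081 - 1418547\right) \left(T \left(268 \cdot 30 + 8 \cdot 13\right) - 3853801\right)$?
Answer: $9142038887940$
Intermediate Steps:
$T = -16$ ($T = \left(-3 - 1\right) 4 = \left(-4\right) 4 = -16$)
$\left(-876081 - 1418547\right) \left(T \left(268 \cdot 30 + 8 \cdot 13\right) - 3853801\right) = \left(-876081 - 1418547\right) \left(- 16 \left(268 \cdot 30 + 8 \cdot 13\right) - 3853801\right) = - 2294628 \left(- 16 \left(8040 + 104\right) - 3853801\right) = - 2294628 \left(\left(-16\right) 8144 - 3853801\right) = - 2294628 \left(-130304 - 3853801\right) = \left(-2294628\right) \left(-3984105\right) = 9142038887940$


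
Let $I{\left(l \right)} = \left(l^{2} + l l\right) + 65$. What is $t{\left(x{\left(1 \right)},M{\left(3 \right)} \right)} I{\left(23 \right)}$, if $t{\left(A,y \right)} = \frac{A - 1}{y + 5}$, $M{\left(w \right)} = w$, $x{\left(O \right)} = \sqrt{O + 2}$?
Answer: $- \frac{1123}{8} + \frac{1123 \sqrt{3}}{8} \approx 102.76$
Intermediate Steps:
$x{\left(O \right)} = \sqrt{2 + O}$
$I{\left(l \right)} = 65 + 2 l^{2}$ ($I{\left(l \right)} = \left(l^{2} + l^{2}\right) + 65 = 2 l^{2} + 65 = 65 + 2 l^{2}$)
$t{\left(A,y \right)} = \frac{-1 + A}{5 + y}$
$t{\left(x{\left(1 \right)},M{\left(3 \right)} \right)} I{\left(23 \right)} = \frac{-1 + \sqrt{2 + 1}}{5 + 3} \left(65 + 2 \cdot 23^{2}\right) = \frac{-1 + \sqrt{3}}{8} \left(65 + 2 \cdot 529\right) = \frac{-1 + \sqrt{3}}{8} \left(65 + 1058\right) = \left(- \frac{1}{8} + \frac{\sqrt{3}}{8}\right) 1123 = - \frac{1123}{8} + \frac{1123 \sqrt{3}}{8}$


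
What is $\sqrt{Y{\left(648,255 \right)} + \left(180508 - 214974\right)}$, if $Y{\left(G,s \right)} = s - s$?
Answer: $i \sqrt{34466} \approx 185.65 i$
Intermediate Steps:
$Y{\left(G,s \right)} = 0$
$\sqrt{Y{\left(648,255 \right)} + \left(180508 - 214974\right)} = \sqrt{0 + \left(180508 - 214974\right)} = \sqrt{0 - 34466} = \sqrt{-34466} = i \sqrt{34466}$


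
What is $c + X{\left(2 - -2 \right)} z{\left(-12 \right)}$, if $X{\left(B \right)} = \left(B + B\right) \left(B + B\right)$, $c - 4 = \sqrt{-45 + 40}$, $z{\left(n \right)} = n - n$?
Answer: $4 + i \sqrt{5} \approx 4.0 + 2.2361 i$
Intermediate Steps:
$z{\left(n \right)} = 0$
$c = 4 + i \sqrt{5}$ ($c = 4 + \sqrt{-45 + 40} = 4 + \sqrt{-5} = 4 + i \sqrt{5} \approx 4.0 + 2.2361 i$)
$X{\left(B \right)} = 4 B^{2}$ ($X{\left(B \right)} = 2 B 2 B = 4 B^{2}$)
$c + X{\left(2 - -2 \right)} z{\left(-12 \right)} = \left(4 + i \sqrt{5}\right) + 4 \left(2 - -2\right)^{2} \cdot 0 = \left(4 + i \sqrt{5}\right) + 4 \left(2 + 2\right)^{2} \cdot 0 = \left(4 + i \sqrt{5}\right) + 4 \cdot 4^{2} \cdot 0 = \left(4 + i \sqrt{5}\right) + 4 \cdot 16 \cdot 0 = \left(4 + i \sqrt{5}\right) + 64 \cdot 0 = \left(4 + i \sqrt{5}\right) + 0 = 4 + i \sqrt{5}$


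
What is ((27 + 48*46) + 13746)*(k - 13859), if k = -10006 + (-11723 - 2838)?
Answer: -614085906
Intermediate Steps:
k = -24567 (k = -10006 - 14561 = -24567)
((27 + 48*46) + 13746)*(k - 13859) = ((27 + 48*46) + 13746)*(-24567 - 13859) = ((27 + 2208) + 13746)*(-38426) = (2235 + 13746)*(-38426) = 15981*(-38426) = -614085906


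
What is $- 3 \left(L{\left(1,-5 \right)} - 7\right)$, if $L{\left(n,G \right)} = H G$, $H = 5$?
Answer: $96$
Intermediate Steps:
$L{\left(n,G \right)} = 5 G$
$- 3 \left(L{\left(1,-5 \right)} - 7\right) = - 3 \left(5 \left(-5\right) - 7\right) = - 3 \left(-25 - 7\right) = \left(-3\right) \left(-32\right) = 96$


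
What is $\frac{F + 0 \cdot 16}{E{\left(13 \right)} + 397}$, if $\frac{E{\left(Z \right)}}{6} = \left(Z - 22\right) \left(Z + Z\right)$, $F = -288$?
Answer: $\frac{288}{1007} \approx 0.286$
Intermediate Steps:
$E{\left(Z \right)} = 12 Z \left(-22 + Z\right)$ ($E{\left(Z \right)} = 6 \left(Z - 22\right) \left(Z + Z\right) = 6 \left(-22 + Z\right) 2 Z = 6 \cdot 2 Z \left(-22 + Z\right) = 12 Z \left(-22 + Z\right)$)
$\frac{F + 0 \cdot 16}{E{\left(13 \right)} + 397} = \frac{-288 + 0 \cdot 16}{12 \cdot 13 \left(-22 + 13\right) + 397} = \frac{-288 + 0}{12 \cdot 13 \left(-9\right) + 397} = - \frac{288}{-1404 + 397} = - \frac{288}{-1007} = \left(-288\right) \left(- \frac{1}{1007}\right) = \frac{288}{1007}$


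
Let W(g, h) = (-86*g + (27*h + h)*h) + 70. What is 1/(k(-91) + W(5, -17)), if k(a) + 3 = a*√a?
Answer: 7729/60491012 + 91*I*√91/60491012 ≈ 0.00012777 + 1.4351e-5*I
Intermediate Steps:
k(a) = -3 + a^(3/2) (k(a) = -3 + a*√a = -3 + a^(3/2))
W(g, h) = 70 - 86*g + 28*h² (W(g, h) = (-86*g + (28*h)*h) + 70 = (-86*g + 28*h²) + 70 = 70 - 86*g + 28*h²)
1/(k(-91) + W(5, -17)) = 1/((-3 + (-91)^(3/2)) + (70 - 86*5 + 28*(-17)²)) = 1/((-3 - 91*I*√91) + (70 - 430 + 28*289)) = 1/((-3 - 91*I*√91) + (70 - 430 + 8092)) = 1/((-3 - 91*I*√91) + 7732) = 1/(7729 - 91*I*√91)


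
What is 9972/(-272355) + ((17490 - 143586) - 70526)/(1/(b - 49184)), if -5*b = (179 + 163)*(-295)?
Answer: 517766621796296/90785 ≈ 5.7032e+9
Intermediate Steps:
b = 20178 (b = -(179 + 163)*(-295)/5 = -342*(-295)/5 = -⅕*(-100890) = 20178)
9972/(-272355) + ((17490 - 143586) - 70526)/(1/(b - 49184)) = 9972/(-272355) + ((17490 - 143586) - 70526)/(1/(20178 - 49184)) = 9972*(-1/272355) + (-126096 - 70526)/(1/(-29006)) = -3324/90785 - 196622/(-1/29006) = -3324/90785 - 196622*(-29006) = -3324/90785 + 5703217732 = 517766621796296/90785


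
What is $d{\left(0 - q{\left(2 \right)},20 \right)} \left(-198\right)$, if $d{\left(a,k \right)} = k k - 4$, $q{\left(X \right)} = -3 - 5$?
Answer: $-78408$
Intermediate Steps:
$q{\left(X \right)} = -8$ ($q{\left(X \right)} = -3 - 5 = -8$)
$d{\left(a,k \right)} = -4 + k^{2}$ ($d{\left(a,k \right)} = k^{2} - 4 = -4 + k^{2}$)
$d{\left(0 - q{\left(2 \right)},20 \right)} \left(-198\right) = \left(-4 + 20^{2}\right) \left(-198\right) = \left(-4 + 400\right) \left(-198\right) = 396 \left(-198\right) = -78408$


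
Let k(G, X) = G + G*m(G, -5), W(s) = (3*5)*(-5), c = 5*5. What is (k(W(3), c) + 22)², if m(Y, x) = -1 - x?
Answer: 124609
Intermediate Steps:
c = 25
W(s) = -75 (W(s) = 15*(-5) = -75)
k(G, X) = 5*G (k(G, X) = G + G*(-1 - 1*(-5)) = G + G*(-1 + 5) = G + G*4 = G + 4*G = 5*G)
(k(W(3), c) + 22)² = (5*(-75) + 22)² = (-375 + 22)² = (-353)² = 124609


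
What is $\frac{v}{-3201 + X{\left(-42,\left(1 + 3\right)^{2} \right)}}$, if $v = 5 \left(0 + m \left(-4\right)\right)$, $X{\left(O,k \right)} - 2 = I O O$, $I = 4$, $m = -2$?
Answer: $\frac{40}{3857} \approx 0.010371$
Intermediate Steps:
$X{\left(O,k \right)} = 2 + 4 O^{2}$ ($X{\left(O,k \right)} = 2 + 4 O O = 2 + 4 O^{2}$)
$v = 40$ ($v = 5 \left(0 - -8\right) = 5 \left(0 + 8\right) = 5 \cdot 8 = 40$)
$\frac{v}{-3201 + X{\left(-42,\left(1 + 3\right)^{2} \right)}} = \frac{1}{-3201 + \left(2 + 4 \left(-42\right)^{2}\right)} 40 = \frac{1}{-3201 + \left(2 + 4 \cdot 1764\right)} 40 = \frac{1}{-3201 + \left(2 + 7056\right)} 40 = \frac{1}{-3201 + 7058} \cdot 40 = \frac{1}{3857} \cdot 40 = \frac{40}{3857}$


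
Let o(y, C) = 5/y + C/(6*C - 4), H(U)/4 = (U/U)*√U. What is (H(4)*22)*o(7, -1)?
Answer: 5016/35 ≈ 143.31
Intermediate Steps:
H(U) = 4*√U (H(U) = 4*((U/U)*√U) = 4*(1*√U) = 4*√U)
o(y, C) = 5/y + C/(-4 + 6*C)
(H(4)*22)*o(7, -1) = ((4*√4)*22)*((½)*(-20 + 30*(-1) - 1*7)/(7*(-2 + 3*(-1)))) = ((4*2)*22)*((½)*(⅐)*(-20 - 30 - 7)/(-2 - 3)) = (8*22)*((½)*(⅐)*(-57)/(-5)) = 176*((½)*(⅐)*(-⅕)*(-57)) = 176*(57/70) = 5016/35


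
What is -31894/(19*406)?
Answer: -15947/3857 ≈ -4.1346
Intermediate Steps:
-31894/(19*406) = -31894/7714 = -31894*1/7714 = -15947/3857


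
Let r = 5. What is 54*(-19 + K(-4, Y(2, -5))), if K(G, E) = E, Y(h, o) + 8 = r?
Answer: -1188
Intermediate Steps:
Y(h, o) = -3 (Y(h, o) = -8 + 5 = -3)
54*(-19 + K(-4, Y(2, -5))) = 54*(-19 - 3) = 54*(-22) = -1188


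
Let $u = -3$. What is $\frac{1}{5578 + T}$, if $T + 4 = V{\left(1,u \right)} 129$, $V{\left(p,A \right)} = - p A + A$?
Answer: $\frac{1}{5574} \approx 0.0001794$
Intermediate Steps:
$V{\left(p,A \right)} = A - A p$ ($V{\left(p,A \right)} = - A p + A = A - A p$)
$T = -4$ ($T = -4 + - 3 \left(1 - 1\right) 129 = -4 + \left(-3\right) 0 \cdot 129 = -4 + 0 \cdot 129 = -4 + 0 = -4$)
$\frac{1}{5578 + T} = \frac{1}{5578 - 4} = \frac{1}{5574}$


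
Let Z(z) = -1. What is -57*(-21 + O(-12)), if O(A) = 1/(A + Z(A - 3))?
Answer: 15618/13 ≈ 1201.4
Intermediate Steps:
O(A) = 1/(-1 + A) (O(A) = 1/(A - 1) = 1/(-1 + A))
-57*(-21 + O(-12)) = -57*(-21 + 1/(-1 - 12)) = -57*(-21 + 1/(-13)) = -57*(-21 - 1/13) = -57*(-274/13) = 15618/13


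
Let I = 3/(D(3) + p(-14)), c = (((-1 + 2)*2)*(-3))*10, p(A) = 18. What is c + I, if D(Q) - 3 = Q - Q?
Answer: -419/7 ≈ -59.857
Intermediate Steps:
D(Q) = 3 (D(Q) = 3 + (Q - Q) = 3 + 0 = 3)
c = -60 (c = ((1*2)*(-3))*10 = (2*(-3))*10 = -6*10 = -60)
I = ⅐ (I = 3/(3 + 18) = 3/21 = (1/21)*3 = ⅐ ≈ 0.14286)
c + I = -60 + ⅐ = -419/7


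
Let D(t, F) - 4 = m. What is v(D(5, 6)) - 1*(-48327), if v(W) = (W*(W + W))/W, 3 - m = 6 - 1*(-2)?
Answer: 48325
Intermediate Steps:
m = -5 (m = 3 - (6 - 1*(-2)) = 3 - (6 + 2) = 3 - 1*8 = 3 - 8 = -5)
D(t, F) = -1 (D(t, F) = 4 - 5 = -1)
v(W) = 2*W (v(W) = (W*(2*W))/W = (2*W²)/W = 2*W)
v(D(5, 6)) - 1*(-48327) = 2*(-1) - 1*(-48327) = -2 + 48327 = 48325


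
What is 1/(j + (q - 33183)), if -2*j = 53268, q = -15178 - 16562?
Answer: -1/91557 ≈ -1.0922e-5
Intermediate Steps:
q = -31740
j = -26634 (j = -½*53268 = -26634)
1/(j + (q - 33183)) = 1/(-26634 + (-31740 - 33183)) = 1/(-26634 - 64923) = 1/(-91557) = -1/91557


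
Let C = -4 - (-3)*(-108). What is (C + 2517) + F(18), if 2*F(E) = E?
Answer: 2198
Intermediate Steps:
F(E) = E/2
C = -328 (C = -4 - 1*324 = -4 - 324 = -328)
(C + 2517) + F(18) = (-328 + 2517) + (½)*18 = 2189 + 9 = 2198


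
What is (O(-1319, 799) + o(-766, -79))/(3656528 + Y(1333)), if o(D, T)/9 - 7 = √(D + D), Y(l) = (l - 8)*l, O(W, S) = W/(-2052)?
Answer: 130595/11127489156 + 18*I*√383/5422753 ≈ 1.1736e-5 + 6.4961e-5*I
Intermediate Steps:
O(W, S) = -W/2052 (O(W, S) = W*(-1/2052) = -W/2052)
Y(l) = l*(-8 + l) (Y(l) = (-8 + l)*l = l*(-8 + l))
o(D, T) = 63 + 9*√2*√D (o(D, T) = 63 + 9*√(D + D) = 63 + 9*√(2*D) = 63 + 9*(√2*√D) = 63 + 9*√2*√D)
(O(-1319, 799) + o(-766, -79))/(3656528 + Y(1333)) = (-1/2052*(-1319) + (63 + 9*√2*√(-766)))/(3656528 + 1333*(-8 + 1333)) = (1319/2052 + (63 + 9*√2*(I*√766)))/(3656528 + 1333*1325) = (1319/2052 + (63 + 18*I*√383))/(3656528 + 1766225) = (130595/2052 + 18*I*√383)/5422753 = (130595/2052 + 18*I*√383)*(1/5422753) = 130595/11127489156 + 18*I*√383/5422753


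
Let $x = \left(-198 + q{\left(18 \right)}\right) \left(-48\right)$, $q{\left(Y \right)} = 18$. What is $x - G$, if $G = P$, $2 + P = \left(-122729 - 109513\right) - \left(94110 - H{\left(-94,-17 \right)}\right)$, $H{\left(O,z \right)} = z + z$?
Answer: $335028$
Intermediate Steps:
$H{\left(O,z \right)} = 2 z$
$P = -326388$ ($P = -2 - \left(326352 - 2 \left(-17\right)\right) = -2 - \left(326352 + 34\right) = -2 - 326386 = -326388$)
$G = -326388$
$x = 8640$ ($x = \left(-198 + 18\right) \left(-48\right) = \left(-180\right) \left(-48\right) = 8640$)
$x - G = 8640 - -326388 = 8640 + 326388 = 335028$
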